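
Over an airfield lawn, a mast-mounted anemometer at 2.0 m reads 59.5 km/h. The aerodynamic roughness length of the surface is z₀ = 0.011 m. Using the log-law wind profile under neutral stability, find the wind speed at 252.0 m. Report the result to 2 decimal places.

114.81 km/h

Log law: V(z) ∝ ln(z/z₀), so V₂/V₁ = ln(z₂/z₀) / ln(z₁/z₀).
ln(252.0/0.011) = 10.0393, ln(2.0/0.011) = 5.2030
V₂ = 59.5 × 10.0393/5.2030 = 59.5 × 1.9295 = 114.8062 km/h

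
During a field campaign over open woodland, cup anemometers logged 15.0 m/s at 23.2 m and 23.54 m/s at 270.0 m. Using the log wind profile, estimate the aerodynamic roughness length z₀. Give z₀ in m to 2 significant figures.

Log law: V(z) ∝ ln(z/z₀). With r = V₁/V₂ = 15.0/23.54 = 0.63721,
r · ln(z₂/z₀) = ln(z₁/z₀) ⇒ ln z₀ = (ln z₁ − r·ln z₂)/(1 − r)
ln z₀ = (3.14415 − 0.63721×5.59842) / 0.36279 = -1.1666
z₀ = exp(-1.1666) = 0.3114 m

z₀ ≈ 0.31 m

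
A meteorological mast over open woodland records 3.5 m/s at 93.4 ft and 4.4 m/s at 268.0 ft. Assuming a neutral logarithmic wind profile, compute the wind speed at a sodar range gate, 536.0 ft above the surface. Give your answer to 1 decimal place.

5.0 m/s

Log law: V ∝ ln(z/z₀). From the pair, with r = V₁/V₂ = 0.79545,
ln z₀ = (ln z₁ − r·ln z₂)/(1 − r) = (4.5369 − 0.79545×5.5910)/0.20455 = 0.4376 → z₀ = 1.549 ft
V₃ = V₁ · ln(z₃/z₀)/ln(z₁/z₀) = 3.5 × 5.8465/4.0993 = 4.9918 m/s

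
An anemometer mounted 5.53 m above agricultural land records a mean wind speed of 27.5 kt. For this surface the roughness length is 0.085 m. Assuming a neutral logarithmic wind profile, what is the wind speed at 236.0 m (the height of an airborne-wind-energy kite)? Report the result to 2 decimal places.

52.22 kt

Log law: V(z) ∝ ln(z/z₀), so V₂/V₁ = ln(z₂/z₀) / ln(z₁/z₀).
ln(236.0/0.085) = 7.9289, ln(5.53/0.085) = 4.1753
V₂ = 27.5 × 7.9289/4.1753 = 27.5 × 1.8990 = 52.2229 kt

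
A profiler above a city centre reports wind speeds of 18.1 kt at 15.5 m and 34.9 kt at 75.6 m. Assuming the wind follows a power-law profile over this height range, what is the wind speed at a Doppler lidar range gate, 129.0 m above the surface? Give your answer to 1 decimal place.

First find α: α = ln(V₂/V₁)/ln(z₂/z₁) = ln(34.9/18.1)/ln(75.6/15.5) = 0.65657/1.58462 = 0.4143
Extrapolate from 75.6 m to 129.0 m: V₃ = 34.9 × (129.0/75.6)^0.4143 = 34.9 × 1.2478 = 43.5493 kt

43.5 kt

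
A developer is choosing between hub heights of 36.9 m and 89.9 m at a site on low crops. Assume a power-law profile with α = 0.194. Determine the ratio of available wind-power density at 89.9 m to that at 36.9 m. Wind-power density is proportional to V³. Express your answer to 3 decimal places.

Speed ratio: V_B/V_A = (z_B/z_A)^α = (89.9/36.9)^0.194 = (2.4363)^0.194 = 1.18857
Power-density ratio: P_B/P_A = (V_B/V_A)³ = (1.18857)³ = 1.67911

1.679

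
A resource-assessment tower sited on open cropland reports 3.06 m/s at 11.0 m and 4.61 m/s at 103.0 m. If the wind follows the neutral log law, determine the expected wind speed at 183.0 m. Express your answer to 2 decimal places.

5.01 m/s

Log law: V ∝ ln(z/z₀). From the pair, with r = V₁/V₂ = 0.66377,
ln z₀ = (ln z₁ − r·ln z₂)/(1 − r) = (2.3979 − 0.66377×4.6347)/0.33623 = -2.0180 → z₀ = 0.1329 m
V₃ = V₁ · ln(z₃/z₀)/ln(z₁/z₀) = 3.06 × 7.2275/4.4159 = 5.0083 m/s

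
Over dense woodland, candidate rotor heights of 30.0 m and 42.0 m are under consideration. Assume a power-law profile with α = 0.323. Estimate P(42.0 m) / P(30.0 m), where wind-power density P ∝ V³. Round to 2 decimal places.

1.39

Speed ratio: V_B/V_A = (z_B/z_A)^α = (42.0/30.0)^0.323 = (1.4000)^0.323 = 1.11481
Power-density ratio: P_B/P_A = (V_B/V_A)³ = (1.11481)³ = 1.38547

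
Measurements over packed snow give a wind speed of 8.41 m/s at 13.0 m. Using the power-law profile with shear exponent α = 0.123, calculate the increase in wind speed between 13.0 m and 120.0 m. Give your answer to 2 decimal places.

2.64 m/s

Power law: V₂ = V₁ · (z₂/z₁)^α = 8.41 × (9.2308)^0.123 = 11.0540 m/s
ΔV = 11.0540 − 8.41 = 2.6440 m/s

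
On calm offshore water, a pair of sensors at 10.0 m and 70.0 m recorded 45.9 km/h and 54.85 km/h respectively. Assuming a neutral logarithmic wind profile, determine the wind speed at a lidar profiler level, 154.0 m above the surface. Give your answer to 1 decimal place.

Log law: V ∝ ln(z/z₀). From the pair, with r = V₁/V₂ = 0.83683,
ln z₀ = (ln z₁ − r·ln z₂)/(1 − r) = (2.3026 − 0.83683×4.2485)/0.16317 = -7.6770 → z₀ = 0.0004634 m
V₃ = V₁ · ln(z₃/z₀)/ln(z₁/z₀) = 45.9 × 12.7140/9.9796 = 58.4764 km/h

58.5 km/h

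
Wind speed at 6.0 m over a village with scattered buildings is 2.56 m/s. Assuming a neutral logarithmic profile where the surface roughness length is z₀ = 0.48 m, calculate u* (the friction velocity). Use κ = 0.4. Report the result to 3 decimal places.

Log law: V(z) = (u*/κ) · ln(z/z₀) ⇒ u* = κ · V / ln(z/z₀)
u* = 0.4 × 2.56 / ln(6.0/0.48) = 0.4 × 2.56 / 2.5257
   = 1.0240 / 2.5257 = 0.4054 m/s

u* ≈ 0.405 m/s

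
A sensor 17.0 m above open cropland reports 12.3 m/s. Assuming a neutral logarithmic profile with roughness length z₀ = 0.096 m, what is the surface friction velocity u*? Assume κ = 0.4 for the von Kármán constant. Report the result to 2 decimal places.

u* ≈ 0.95 m/s

Log law: V(z) = (u*/κ) · ln(z/z₀) ⇒ u* = κ · V / ln(z/z₀)
u* = 0.4 × 12.3 / ln(17.0/0.096) = 0.4 × 12.3 / 5.1766
   = 4.9200 / 5.1766 = 0.9504 m/s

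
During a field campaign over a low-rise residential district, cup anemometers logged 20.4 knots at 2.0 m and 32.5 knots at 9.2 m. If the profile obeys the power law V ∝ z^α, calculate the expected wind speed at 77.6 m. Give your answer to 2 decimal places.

62.30 knots

First find α: α = ln(V₂/V₁)/ln(z₂/z₁) = ln(32.5/20.4)/ln(9.2/2.0) = 0.46571/1.52606 = 0.3052
Extrapolate from 9.2 m to 77.6 m: V₃ = 32.5 × (77.6/9.2)^0.3052 = 32.5 × 1.9169 = 62.3006 knots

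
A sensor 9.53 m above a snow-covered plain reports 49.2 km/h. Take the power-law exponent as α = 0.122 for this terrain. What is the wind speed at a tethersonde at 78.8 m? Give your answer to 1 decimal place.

63.7 km/h

Power-law profile: V₂ = V₁ · (z₂/z₁)^α
V₂ = 49.2 × (78.8/9.53)^0.122 = 49.2 × (8.2686)^0.122
    = 49.2 × 1.2940 = 63.6637 km/h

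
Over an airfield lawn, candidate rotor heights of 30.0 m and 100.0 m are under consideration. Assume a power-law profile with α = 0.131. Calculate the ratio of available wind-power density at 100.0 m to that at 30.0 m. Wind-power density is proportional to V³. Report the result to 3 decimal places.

Speed ratio: V_B/V_A = (z_B/z_A)^α = (100.0/30.0)^0.131 = (3.3333)^0.131 = 1.17084
Power-density ratio: P_B/P_A = (V_B/V_A)³ = (1.17084)³ = 1.60506

1.605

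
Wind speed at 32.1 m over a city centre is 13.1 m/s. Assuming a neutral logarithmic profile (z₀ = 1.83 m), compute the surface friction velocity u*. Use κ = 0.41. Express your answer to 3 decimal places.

u* ≈ 1.875 m/s

Log law: V(z) = (u*/κ) · ln(z/z₀) ⇒ u* = κ · V / ln(z/z₀)
u* = 0.41 × 13.1 / ln(32.1/1.83) = 0.41 × 13.1 / 2.8645
   = 5.3710 / 2.8645 = 1.8750 m/s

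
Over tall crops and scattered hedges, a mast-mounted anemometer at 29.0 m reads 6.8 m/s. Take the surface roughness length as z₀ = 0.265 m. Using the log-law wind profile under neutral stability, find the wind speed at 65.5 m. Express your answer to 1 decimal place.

8.0 m/s

Log law: V(z) ∝ ln(z/z₀), so V₂/V₁ = ln(z₂/z₀) / ln(z₁/z₀).
ln(65.5/0.265) = 5.5101, ln(29.0/0.265) = 4.6953
V₂ = 6.8 × 5.5101/4.6953 = 6.8 × 1.1735 = 7.9800 m/s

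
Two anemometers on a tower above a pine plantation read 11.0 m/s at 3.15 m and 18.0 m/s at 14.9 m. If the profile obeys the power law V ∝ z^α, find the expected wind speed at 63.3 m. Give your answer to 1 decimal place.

28.5 m/s

First find α: α = ln(V₂/V₁)/ln(z₂/z₁) = ln(18.0/11.0)/ln(14.9/3.15) = 0.49248/1.55396 = 0.3169
Extrapolate from 14.9 m to 63.3 m: V₃ = 18.0 × (63.3/14.9)^0.3169 = 18.0 × 1.5816 = 28.4686 m/s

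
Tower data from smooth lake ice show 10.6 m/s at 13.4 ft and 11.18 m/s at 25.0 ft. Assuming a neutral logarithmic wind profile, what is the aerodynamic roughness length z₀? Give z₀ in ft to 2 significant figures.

z₀ ≈ 0.00015 ft

Log law: V(z) ∝ ln(z/z₀). With r = V₁/V₂ = 10.6/11.18 = 0.94812,
r · ln(z₂/z₀) = ln(z₁/z₀) ⇒ ln z₀ = (ln z₁ − r·ln z₂)/(1 − r)
ln z₀ = (2.59525 − 0.94812×3.21888) / 0.05188 = -8.8020
z₀ = exp(-8.8020) = 0.0001504 ft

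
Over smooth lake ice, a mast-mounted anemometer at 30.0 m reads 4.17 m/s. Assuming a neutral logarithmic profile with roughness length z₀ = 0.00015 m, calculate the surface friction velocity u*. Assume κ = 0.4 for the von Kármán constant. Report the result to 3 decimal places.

Log law: V(z) = (u*/κ) · ln(z/z₀) ⇒ u* = κ · V / ln(z/z₀)
u* = 0.4 × 4.17 / ln(30.0/0.00015) = 0.4 × 4.17 / 12.2061
   = 1.6680 / 12.2061 = 0.1367 m/s

u* ≈ 0.137 m/s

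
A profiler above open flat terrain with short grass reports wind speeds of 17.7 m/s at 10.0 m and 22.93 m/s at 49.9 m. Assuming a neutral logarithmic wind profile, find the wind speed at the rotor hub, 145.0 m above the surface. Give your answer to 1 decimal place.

26.4 m/s

Log law: V ∝ ln(z/z₀). From the pair, with r = V₁/V₂ = 0.77191,
ln z₀ = (ln z₁ − r·ln z₂)/(1 − r) = (2.3026 − 0.77191×3.9100)/0.22809 = -3.1375 → z₀ = 0.04339 m
V₃ = V₁ · ln(z₃/z₀)/ln(z₁/z₀) = 17.7 × 8.1142/5.4401 = 26.4007 m/s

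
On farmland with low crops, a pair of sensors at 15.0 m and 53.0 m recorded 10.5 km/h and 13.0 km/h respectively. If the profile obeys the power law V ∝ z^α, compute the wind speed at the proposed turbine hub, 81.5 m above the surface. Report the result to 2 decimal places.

First find α: α = ln(V₂/V₁)/ln(z₂/z₁) = ln(13.0/10.5)/ln(53.0/15.0) = 0.21357/1.26224 = 0.1692
Extrapolate from 53.0 m to 81.5 m: V₃ = 13.0 × (81.5/53.0)^0.1692 = 13.0 × 1.0755 = 13.9818 km/h

13.98 km/h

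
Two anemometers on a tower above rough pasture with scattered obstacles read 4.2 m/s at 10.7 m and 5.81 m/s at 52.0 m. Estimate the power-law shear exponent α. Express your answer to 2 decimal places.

Power law: V₂/V₁ = (z₂/z₁)^α ⇒ α = ln(V₂/V₁) / ln(z₂/z₁)
α = ln(5.81/4.2) / ln(52.0/10.7) = ln(1.3833) / ln(4.8598)
  = 0.32450 / 1.58100 = 0.20525

α ≈ 0.21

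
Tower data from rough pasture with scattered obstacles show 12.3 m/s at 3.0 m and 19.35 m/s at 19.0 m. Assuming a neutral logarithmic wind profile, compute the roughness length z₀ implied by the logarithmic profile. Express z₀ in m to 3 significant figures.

Log law: V(z) ∝ ln(z/z₀). With r = V₁/V₂ = 12.3/19.35 = 0.63566,
r · ln(z₂/z₀) = ln(z₁/z₀) ⇒ ln z₀ = (ln z₁ − r·ln z₂)/(1 − r)
ln z₀ = (1.09861 − 0.63566×2.94444) / 0.36434 = -2.1218
z₀ = exp(-2.1218) = 0.1198 m

z₀ ≈ 0.120 m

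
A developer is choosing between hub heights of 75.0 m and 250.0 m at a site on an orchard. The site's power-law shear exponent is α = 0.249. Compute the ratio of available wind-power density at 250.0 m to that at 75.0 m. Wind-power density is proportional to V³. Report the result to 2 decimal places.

2.46

Speed ratio: V_B/V_A = (z_B/z_A)^α = (250.0/75.0)^0.249 = (3.3333)^0.249 = 1.34957
Power-density ratio: P_B/P_A = (V_B/V_A)³ = (1.34957)³ = 2.45805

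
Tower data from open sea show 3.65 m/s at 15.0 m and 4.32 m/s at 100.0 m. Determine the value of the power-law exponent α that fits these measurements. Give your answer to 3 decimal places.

α ≈ 0.089

Power law: V₂/V₁ = (z₂/z₁)^α ⇒ α = ln(V₂/V₁) / ln(z₂/z₁)
α = ln(4.32/3.65) / ln(100.0/15.0) = ln(1.1836) / ln(6.6667)
  = 0.16853 / 1.89712 = 0.08883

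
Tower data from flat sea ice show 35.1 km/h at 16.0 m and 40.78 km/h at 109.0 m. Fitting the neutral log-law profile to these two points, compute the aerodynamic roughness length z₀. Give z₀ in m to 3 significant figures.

z₀ ≈ 0.000113 m

Log law: V(z) ∝ ln(z/z₀). With r = V₁/V₂ = 35.1/40.78 = 0.86072,
r · ln(z₂/z₀) = ln(z₁/z₀) ⇒ ln z₀ = (ln z₁ − r·ln z₂)/(1 − r)
ln z₀ = (2.77259 − 0.86072×4.69135) / 0.13928 = -9.0845
z₀ = exp(-9.0845) = 0.0001134 m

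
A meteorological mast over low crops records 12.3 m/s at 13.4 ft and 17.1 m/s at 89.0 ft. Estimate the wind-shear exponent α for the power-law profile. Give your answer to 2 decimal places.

Power law: V₂/V₁ = (z₂/z₁)^α ⇒ α = ln(V₂/V₁) / ln(z₂/z₁)
α = ln(17.1/12.3) / ln(89.0/13.4) = ln(1.3902) / ln(6.6418)
  = 0.32948 / 1.89338 = 0.17402

α ≈ 0.17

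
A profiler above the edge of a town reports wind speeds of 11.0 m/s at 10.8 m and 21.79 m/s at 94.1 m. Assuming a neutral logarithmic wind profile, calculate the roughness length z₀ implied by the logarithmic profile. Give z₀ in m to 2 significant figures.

z₀ ≈ 1.2 m

Log law: V(z) ∝ ln(z/z₀). With r = V₁/V₂ = 11.0/21.79 = 0.50482,
r · ln(z₂/z₀) = ln(z₁/z₀) ⇒ ln z₀ = (ln z₁ − r·ln z₂)/(1 − r)
ln z₀ = (2.37955 − 0.50482×4.54436) / 0.49518 = 0.1726
z₀ = exp(0.1726) = 1.188 m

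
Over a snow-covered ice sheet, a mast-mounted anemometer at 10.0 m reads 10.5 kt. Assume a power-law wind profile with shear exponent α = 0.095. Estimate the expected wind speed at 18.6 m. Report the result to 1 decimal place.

11.1 kt

Power-law profile: V₂ = V₁ · (z₂/z₁)^α
V₂ = 10.5 × (18.6/10.0)^0.095 = 10.5 × (1.8600)^0.095
    = 10.5 × 1.0607 = 11.1376 kt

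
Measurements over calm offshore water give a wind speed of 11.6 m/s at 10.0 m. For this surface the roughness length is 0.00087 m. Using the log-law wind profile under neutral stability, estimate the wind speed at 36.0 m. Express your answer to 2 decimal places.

13.19 m/s

Log law: V(z) ∝ ln(z/z₀), so V₂/V₁ = ln(z₂/z₀) / ln(z₁/z₀).
ln(36.0/0.00087) = 10.6305, ln(10.0/0.00087) = 9.3496
V₂ = 11.6 × 10.6305/9.3496 = 11.6 × 1.1370 = 13.1892 m/s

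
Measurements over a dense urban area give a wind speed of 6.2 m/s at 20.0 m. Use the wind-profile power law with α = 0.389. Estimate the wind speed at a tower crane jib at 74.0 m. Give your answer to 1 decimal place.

Power-law profile: V₂ = V₁ · (z₂/z₁)^α
V₂ = 6.2 × (74.0/20.0)^0.389 = 6.2 × (3.7000)^0.389
    = 6.2 × 1.6635 = 10.3139 m/s

10.3 m/s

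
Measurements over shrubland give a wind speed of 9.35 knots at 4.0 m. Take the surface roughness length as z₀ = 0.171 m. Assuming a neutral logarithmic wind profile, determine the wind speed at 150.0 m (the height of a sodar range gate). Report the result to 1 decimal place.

20.1 knots

Log law: V(z) ∝ ln(z/z₀), so V₂/V₁ = ln(z₂/z₀) / ln(z₁/z₀).
ln(150.0/0.171) = 6.7767, ln(4.0/0.171) = 3.1524
V₂ = 9.35 × 6.7767/3.1524 = 9.35 × 2.1497 = 20.0998 knots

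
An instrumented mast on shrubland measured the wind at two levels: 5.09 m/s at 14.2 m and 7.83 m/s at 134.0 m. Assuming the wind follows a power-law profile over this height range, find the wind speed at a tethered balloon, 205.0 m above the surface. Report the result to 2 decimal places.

First find α: α = ln(V₂/V₁)/ln(z₂/z₁) = ln(7.83/5.09)/ln(134.0/14.2) = 0.43068/2.24460 = 0.1919
Extrapolate from 134.0 m to 205.0 m: V₃ = 7.83 × (205.0/134.0)^0.1919 = 7.83 × 1.0850 = 8.4956 m/s

8.50 m/s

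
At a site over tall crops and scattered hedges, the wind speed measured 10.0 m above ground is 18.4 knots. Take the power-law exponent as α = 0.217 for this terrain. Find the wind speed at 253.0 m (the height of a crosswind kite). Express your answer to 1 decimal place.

37.1 knots

Power-law profile: V₂ = V₁ · (z₂/z₁)^α
V₂ = 18.4 × (253.0/10.0)^0.217 = 18.4 × (25.3000)^0.217
    = 18.4 × 2.0159 = 37.0933 knots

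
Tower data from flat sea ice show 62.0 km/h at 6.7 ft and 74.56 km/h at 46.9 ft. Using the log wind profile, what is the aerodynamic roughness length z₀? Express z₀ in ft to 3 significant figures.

Log law: V(z) ∝ ln(z/z₀). With r = V₁/V₂ = 62.0/74.56 = 0.83155,
r · ln(z₂/z₀) = ln(z₁/z₀) ⇒ ln z₀ = (ln z₁ − r·ln z₂)/(1 − r)
ln z₀ = (1.90211 − 0.83155×3.84802) / 0.16845 = -7.7035
z₀ = exp(-7.7035) = 0.0004512 ft

z₀ ≈ 0.000451 ft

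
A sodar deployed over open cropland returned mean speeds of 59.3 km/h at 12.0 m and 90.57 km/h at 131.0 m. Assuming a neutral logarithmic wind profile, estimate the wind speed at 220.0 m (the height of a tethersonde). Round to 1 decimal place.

97.4 km/h

Log law: V ∝ ln(z/z₀). From the pair, with r = V₁/V₂ = 0.65474,
ln z₀ = (ln z₁ − r·ln z₂)/(1 − r) = (2.4849 − 0.65474×4.8752)/0.34526 = -2.0480 → z₀ = 0.1290 m
V₃ = V₁ · ln(z₃/z₀)/ln(z₁/z₀) = 59.3 × 7.4416/4.5329 = 97.3522 km/h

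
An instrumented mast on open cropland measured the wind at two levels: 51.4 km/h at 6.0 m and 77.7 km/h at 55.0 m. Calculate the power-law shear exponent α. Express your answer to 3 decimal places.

Power law: V₂/V₁ = (z₂/z₁)^α ⇒ α = ln(V₂/V₁) / ln(z₂/z₁)
α = ln(77.7/51.4) / ln(55.0/6.0) = ln(1.5117) / ln(9.1667)
  = 0.41322 / 2.21557 = 0.18651

α ≈ 0.187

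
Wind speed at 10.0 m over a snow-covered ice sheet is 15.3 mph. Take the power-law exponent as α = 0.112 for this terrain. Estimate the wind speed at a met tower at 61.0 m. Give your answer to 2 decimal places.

18.73 mph

Power-law profile: V₂ = V₁ · (z₂/z₁)^α
V₂ = 15.3 × (61.0/10.0)^0.112 = 15.3 × (6.1000)^0.112
    = 15.3 × 1.2245 = 18.7348 mph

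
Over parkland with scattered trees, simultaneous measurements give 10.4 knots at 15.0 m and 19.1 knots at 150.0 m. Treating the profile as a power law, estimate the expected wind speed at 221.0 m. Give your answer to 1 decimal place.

21.2 knots

First find α: α = ln(V₂/V₁)/ln(z₂/z₁) = ln(19.1/10.4)/ln(150.0/15.0) = 0.60788/2.30259 = 0.2640
Extrapolate from 150.0 m to 221.0 m: V₃ = 19.1 × (221.0/150.0)^0.2640 = 19.1 × 1.1077 = 21.1575 knots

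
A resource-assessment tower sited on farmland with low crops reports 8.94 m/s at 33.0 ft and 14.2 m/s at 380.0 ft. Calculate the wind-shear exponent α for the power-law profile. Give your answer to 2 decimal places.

α ≈ 0.19

Power law: V₂/V₁ = (z₂/z₁)^α ⇒ α = ln(V₂/V₁) / ln(z₂/z₁)
α = ln(14.2/8.94) / ln(380.0/33.0) = ln(1.5884) / ln(11.5152)
  = 0.46271 / 2.44366 = 0.18935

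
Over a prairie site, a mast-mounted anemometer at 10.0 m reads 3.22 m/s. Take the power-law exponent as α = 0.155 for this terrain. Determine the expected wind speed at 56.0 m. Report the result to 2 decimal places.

4.21 m/s

Power-law profile: V₂ = V₁ · (z₂/z₁)^α
V₂ = 3.22 × (56.0/10.0)^0.155 = 3.22 × (5.6000)^0.155
    = 3.22 × 1.3061 = 4.2056 m/s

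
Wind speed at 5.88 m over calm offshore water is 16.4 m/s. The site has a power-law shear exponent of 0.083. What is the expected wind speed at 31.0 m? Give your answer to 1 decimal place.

18.8 m/s

Power-law profile: V₂ = V₁ · (z₂/z₁)^α
V₂ = 16.4 × (31.0/5.88)^0.083 = 16.4 × (5.2721)^0.083
    = 16.4 × 1.1480 = 18.8265 m/s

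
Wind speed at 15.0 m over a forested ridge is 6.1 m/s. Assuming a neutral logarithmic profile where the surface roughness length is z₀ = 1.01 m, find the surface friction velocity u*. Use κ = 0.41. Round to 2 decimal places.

u* ≈ 0.93 m/s

Log law: V(z) = (u*/κ) · ln(z/z₀) ⇒ u* = κ · V / ln(z/z₀)
u* = 0.41 × 6.1 / ln(15.0/1.01) = 0.41 × 6.1 / 2.6981
   = 2.5010 / 2.6981 = 0.9269 m/s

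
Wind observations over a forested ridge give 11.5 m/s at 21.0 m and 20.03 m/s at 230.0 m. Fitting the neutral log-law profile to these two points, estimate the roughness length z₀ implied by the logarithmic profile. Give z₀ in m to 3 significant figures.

Log law: V(z) ∝ ln(z/z₀). With r = V₁/V₂ = 11.5/20.03 = 0.57414,
r · ln(z₂/z₀) = ln(z₁/z₀) ⇒ ln z₀ = (ln z₁ − r·ln z₂)/(1 − r)
ln z₀ = (3.04452 − 0.57414×5.43808) / 0.42586 = -0.1824
z₀ = exp(-0.1824) = 0.8332 m

z₀ ≈ 0.833 m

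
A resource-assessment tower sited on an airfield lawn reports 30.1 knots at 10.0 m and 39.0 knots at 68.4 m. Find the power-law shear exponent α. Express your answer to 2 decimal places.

α ≈ 0.13

Power law: V₂/V₁ = (z₂/z₁)^α ⇒ α = ln(V₂/V₁) / ln(z₂/z₁)
α = ln(39.0/30.1) / ln(68.4/10.0) = ln(1.2957) / ln(6.8400)
  = 0.25904 / 1.92279 = 0.13472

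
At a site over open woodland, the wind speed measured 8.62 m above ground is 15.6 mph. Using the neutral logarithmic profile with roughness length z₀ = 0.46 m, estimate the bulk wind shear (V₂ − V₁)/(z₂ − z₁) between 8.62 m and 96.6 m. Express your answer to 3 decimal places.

0.146 mph/m

Log law: V₂ = V₁ · ln(z₂/z₀)/ln(z₁/z₀) = 15.6 × 5.3471/2.9306 = 28.4633 mph
ΔV/Δz = (28.4633 − 15.6)/(96.6 − 8.62) = 12.8633/87.9800 = 0.14621 mph/m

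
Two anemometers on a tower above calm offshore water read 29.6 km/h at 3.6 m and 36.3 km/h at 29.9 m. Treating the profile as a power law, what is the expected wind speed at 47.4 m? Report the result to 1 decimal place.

First find α: α = ln(V₂/V₁)/ln(z₂/z₁) = ln(36.3/29.6)/ln(29.9/3.6) = 0.20404/2.11692 = 0.0964
Extrapolate from 29.9 m to 47.4 m: V₃ = 36.3 × (47.4/29.9)^0.0964 = 36.3 × 1.0454 = 37.9485 km/h

37.9 km/h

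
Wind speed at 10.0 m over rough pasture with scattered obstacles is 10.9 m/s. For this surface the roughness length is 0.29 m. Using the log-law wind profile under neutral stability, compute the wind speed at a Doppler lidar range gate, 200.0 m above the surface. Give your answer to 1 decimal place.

Log law: V(z) ∝ ln(z/z₀), so V₂/V₁ = ln(z₂/z₀) / ln(z₁/z₀).
ln(200.0/0.29) = 6.5362, ln(10.0/0.29) = 3.5405
V₂ = 10.9 × 6.5362/3.5405 = 10.9 × 1.8461 = 20.1230 m/s

20.1 m/s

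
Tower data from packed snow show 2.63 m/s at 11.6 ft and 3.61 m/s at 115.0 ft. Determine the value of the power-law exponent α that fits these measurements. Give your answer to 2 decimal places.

Power law: V₂/V₁ = (z₂/z₁)^α ⇒ α = ln(V₂/V₁) / ln(z₂/z₁)
α = ln(3.61/2.63) / ln(115.0/11.6) = ln(1.3726) / ln(9.9138)
  = 0.31672 / 2.29393 = 0.13807

α ≈ 0.14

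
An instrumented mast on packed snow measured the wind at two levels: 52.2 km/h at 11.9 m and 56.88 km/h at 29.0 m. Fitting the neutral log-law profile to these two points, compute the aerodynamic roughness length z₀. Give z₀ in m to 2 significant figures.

z₀ ≈ 0.00058 m

Log law: V(z) ∝ ln(z/z₀). With r = V₁/V₂ = 52.2/56.88 = 0.91772,
r · ln(z₂/z₀) = ln(z₁/z₀) ⇒ ln z₀ = (ln z₁ − r·ln z₂)/(1 − r)
ln z₀ = (2.47654 − 0.91772×3.36730) / 0.08228 = -7.4588
z₀ = exp(-7.4588) = 0.0005763 m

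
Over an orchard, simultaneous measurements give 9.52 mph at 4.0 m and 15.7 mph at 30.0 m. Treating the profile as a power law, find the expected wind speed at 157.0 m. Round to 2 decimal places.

23.68 mph

First find α: α = ln(V₂/V₁)/ln(z₂/z₁) = ln(15.7/9.52)/ln(30.0/4.0) = 0.50027/2.01490 = 0.2483
Extrapolate from 30.0 m to 157.0 m: V₃ = 15.7 × (157.0/30.0)^0.2483 = 15.7 × 1.5082 = 23.6788 mph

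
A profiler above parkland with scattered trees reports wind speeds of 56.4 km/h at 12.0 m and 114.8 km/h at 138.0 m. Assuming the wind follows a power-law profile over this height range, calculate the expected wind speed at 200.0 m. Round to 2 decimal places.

First find α: α = ln(V₂/V₁)/ln(z₂/z₁) = ln(114.8/56.4)/ln(138.0/12.0) = 0.71072/2.44235 = 0.2910
Extrapolate from 138.0 m to 200.0 m: V₃ = 114.8 × (200.0/138.0)^0.2910 = 114.8 × 1.1140 = 127.8901 km/h

127.89 km/h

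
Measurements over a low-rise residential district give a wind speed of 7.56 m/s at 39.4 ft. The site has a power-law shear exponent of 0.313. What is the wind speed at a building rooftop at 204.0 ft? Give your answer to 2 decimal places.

12.65 m/s

Power-law profile: V₂ = V₁ · (z₂/z₁)^α
V₂ = 7.56 × (204.0/39.4)^0.313 = 7.56 × (5.1777)^0.313
    = 7.56 × 1.6731 = 12.6487 m/s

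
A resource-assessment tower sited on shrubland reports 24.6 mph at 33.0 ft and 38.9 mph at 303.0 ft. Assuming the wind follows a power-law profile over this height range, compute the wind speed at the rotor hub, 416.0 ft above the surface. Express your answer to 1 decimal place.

41.5 mph

First find α: α = ln(V₂/V₁)/ln(z₂/z₁) = ln(38.9/24.6)/ln(303.0/33.0) = 0.45825/2.21723 = 0.2067
Extrapolate from 303.0 ft to 416.0 ft: V₃ = 38.9 × (416.0/303.0)^0.2067 = 38.9 × 1.0677 = 41.5335 mph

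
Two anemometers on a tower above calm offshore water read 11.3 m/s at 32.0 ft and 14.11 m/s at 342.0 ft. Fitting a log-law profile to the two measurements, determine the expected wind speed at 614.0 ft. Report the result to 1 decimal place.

Log law: V ∝ ln(z/z₀). From the pair, with r = V₁/V₂ = 0.80085,
ln z₀ = (ln z₁ − r·ln z₂)/(1 − r) = (3.4657 − 0.80085×5.8348)/0.19915 = -6.0611 → z₀ = 0.002332 ft
V₃ = V₁ · ln(z₃/z₀)/ln(z₁/z₀) = 11.3 × 12.4811/9.5269 = 14.8041 m/s

14.8 m/s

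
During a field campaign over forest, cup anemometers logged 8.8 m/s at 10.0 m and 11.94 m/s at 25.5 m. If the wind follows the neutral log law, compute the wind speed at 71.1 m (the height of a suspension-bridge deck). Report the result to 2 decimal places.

15.38 m/s

Log law: V ∝ ln(z/z₀). From the pair, with r = V₁/V₂ = 0.73702,
ln z₀ = (ln z₁ − r·ln z₂)/(1 − r) = (2.3026 − 0.73702×3.2387)/0.26298 = -0.3209 → z₀ = 0.7255 m
V₃ = V₁ · ln(z₃/z₀)/ln(z₁/z₀) = 8.8 × 4.5849/2.6234 = 15.3796 m/s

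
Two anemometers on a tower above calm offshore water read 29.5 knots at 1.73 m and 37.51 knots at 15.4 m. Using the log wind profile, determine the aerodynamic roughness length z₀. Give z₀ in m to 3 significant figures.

z₀ ≈ 0.000551 m

Log law: V(z) ∝ ln(z/z₀). With r = V₁/V₂ = 29.5/37.51 = 0.78646,
r · ln(z₂/z₀) = ln(z₁/z₀) ⇒ ln z₀ = (ln z₁ − r·ln z₂)/(1 − r)
ln z₀ = (0.54812 − 0.78646×2.73437) / 0.21354 = -7.5036
z₀ = exp(-7.5036) = 0.0005511 m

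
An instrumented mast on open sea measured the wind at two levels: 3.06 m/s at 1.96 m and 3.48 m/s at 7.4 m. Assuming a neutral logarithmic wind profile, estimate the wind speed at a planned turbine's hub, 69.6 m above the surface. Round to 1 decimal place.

4.2 m/s

Log law: V ∝ ln(z/z₀). From the pair, with r = V₁/V₂ = 0.87931,
ln z₀ = (ln z₁ − r·ln z₂)/(1 − r) = (0.6729 − 0.87931×2.0015)/0.12069 = -9.0064 → z₀ = 0.0001226 m
V₃ = V₁ · ln(z₃/z₀)/ln(z₁/z₀) = 3.06 × 13.2492/9.6793 = 4.1886 m/s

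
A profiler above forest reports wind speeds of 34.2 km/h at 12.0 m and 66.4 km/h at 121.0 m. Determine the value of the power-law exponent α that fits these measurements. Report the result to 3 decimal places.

α ≈ 0.287

Power law: V₂/V₁ = (z₂/z₁)^α ⇒ α = ln(V₂/V₁) / ln(z₂/z₁)
α = ln(66.4/34.2) / ln(121.0/12.0) = ln(1.9415) / ln(10.0833)
  = 0.66347 / 2.31088 = 0.28711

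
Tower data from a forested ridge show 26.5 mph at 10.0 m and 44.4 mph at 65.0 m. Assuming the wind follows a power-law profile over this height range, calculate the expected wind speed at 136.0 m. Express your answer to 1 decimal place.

First find α: α = ln(V₂/V₁)/ln(z₂/z₁) = ln(44.4/26.5)/ln(65.0/10.0) = 0.51609/1.87180 = 0.2757
Extrapolate from 65.0 m to 136.0 m: V₃ = 44.4 × (136.0/65.0)^0.2757 = 44.4 × 1.2258 = 54.4235 mph

54.4 mph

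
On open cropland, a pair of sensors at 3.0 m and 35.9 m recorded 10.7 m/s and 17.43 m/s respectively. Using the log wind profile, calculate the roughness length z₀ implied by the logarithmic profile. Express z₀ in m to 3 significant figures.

z₀ ≈ 0.0580 m

Log law: V(z) ∝ ln(z/z₀). With r = V₁/V₂ = 10.7/17.43 = 0.61388,
r · ln(z₂/z₀) = ln(z₁/z₀) ⇒ ln z₀ = (ln z₁ − r·ln z₂)/(1 − r)
ln z₀ = (1.09861 − 0.61388×3.58074) / 0.38612 = -2.8477
z₀ = exp(-2.8477) = 0.05798 m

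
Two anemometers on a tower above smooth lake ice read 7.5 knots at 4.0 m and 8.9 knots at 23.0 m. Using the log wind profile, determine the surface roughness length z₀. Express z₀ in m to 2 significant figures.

Log law: V(z) ∝ ln(z/z₀). With r = V₁/V₂ = 7.5/8.9 = 0.84270,
r · ln(z₂/z₀) = ln(z₁/z₀) ⇒ ln z₀ = (ln z₁ − r·ln z₂)/(1 − r)
ln z₀ = (1.38629 − 0.84270×3.13549) / 0.15730 = -7.9844
z₀ = exp(-7.9844) = 0.0003407 m

z₀ ≈ 0.00034 m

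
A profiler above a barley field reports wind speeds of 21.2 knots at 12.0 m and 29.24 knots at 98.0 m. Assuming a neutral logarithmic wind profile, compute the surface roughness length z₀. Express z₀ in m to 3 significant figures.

z₀ ≈ 0.0472 m

Log law: V(z) ∝ ln(z/z₀). With r = V₁/V₂ = 21.2/29.24 = 0.72503,
r · ln(z₂/z₀) = ln(z₁/z₀) ⇒ ln z₀ = (ln z₁ − r·ln z₂)/(1 − r)
ln z₀ = (2.48491 − 0.72503×4.58497) / 0.27497 = -3.0526
z₀ = exp(-3.0526) = 0.04724 m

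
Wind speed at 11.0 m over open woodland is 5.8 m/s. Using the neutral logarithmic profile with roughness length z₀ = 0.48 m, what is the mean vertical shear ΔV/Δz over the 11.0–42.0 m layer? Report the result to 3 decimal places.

Log law: V₂ = V₁ · ln(z₂/z₀)/ln(z₁/z₀) = 5.8 × 4.4716/3.1319 = 8.2812 m/s
ΔV/Δz = (8.2812 − 5.8)/(42.0 − 11.0) = 2.4812/31.0000 = 0.08004 m/s/m

0.080 m/s/m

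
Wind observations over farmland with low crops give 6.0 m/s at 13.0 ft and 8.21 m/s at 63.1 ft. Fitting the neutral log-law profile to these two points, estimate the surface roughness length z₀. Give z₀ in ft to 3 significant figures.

z₀ ≈ 0.178 ft

Log law: V(z) ∝ ln(z/z₀). With r = V₁/V₂ = 6.0/8.21 = 0.73082,
r · ln(z₂/z₀) = ln(z₁/z₀) ⇒ ln z₀ = (ln z₁ − r·ln z₂)/(1 − r)
ln z₀ = (2.56495 − 0.73082×4.14472) / 0.26918 = -1.7240
z₀ = exp(-1.7240) = 0.1783 ft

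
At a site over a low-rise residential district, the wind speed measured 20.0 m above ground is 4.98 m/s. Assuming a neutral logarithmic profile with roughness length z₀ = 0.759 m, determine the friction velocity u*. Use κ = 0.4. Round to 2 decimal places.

Log law: V(z) = (u*/κ) · ln(z/z₀) ⇒ u* = κ · V / ln(z/z₀)
u* = 0.4 × 4.98 / ln(20.0/0.759) = 0.4 × 4.98 / 3.2715
   = 1.9920 / 3.2715 = 0.6089 m/s

u* ≈ 0.61 m/s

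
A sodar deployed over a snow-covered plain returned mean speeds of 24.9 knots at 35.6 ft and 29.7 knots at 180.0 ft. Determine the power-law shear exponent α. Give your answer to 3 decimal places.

Power law: V₂/V₁ = (z₂/z₁)^α ⇒ α = ln(V₂/V₁) / ln(z₂/z₁)
α = ln(29.7/24.9) / ln(180.0/35.6) = ln(1.1928) / ln(5.0562)
  = 0.17628 / 1.62061 = 0.10877

α ≈ 0.109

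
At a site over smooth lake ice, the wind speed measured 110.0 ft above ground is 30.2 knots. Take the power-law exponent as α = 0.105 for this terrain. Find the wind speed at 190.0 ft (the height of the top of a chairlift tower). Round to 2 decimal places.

31.98 knots

Power-law profile: V₂ = V₁ · (z₂/z₁)^α
V₂ = 30.2 × (190.0/110.0)^0.105 = 30.2 × (1.7273)^0.105
    = 30.2 × 1.0591 = 31.9838 knots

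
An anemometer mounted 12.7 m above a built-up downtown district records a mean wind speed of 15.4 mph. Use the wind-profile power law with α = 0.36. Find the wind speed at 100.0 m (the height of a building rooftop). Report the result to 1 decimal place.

32.4 mph

Power-law profile: V₂ = V₁ · (z₂/z₁)^α
V₂ = 15.4 × (100.0/12.7)^0.36 = 15.4 × (7.8740)^0.36
    = 15.4 × 2.1020 = 32.3706 mph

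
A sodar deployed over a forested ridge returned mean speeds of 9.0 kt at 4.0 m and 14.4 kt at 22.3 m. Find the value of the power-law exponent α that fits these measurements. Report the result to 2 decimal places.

α ≈ 0.27

Power law: V₂/V₁ = (z₂/z₁)^α ⇒ α = ln(V₂/V₁) / ln(z₂/z₁)
α = ln(14.4/9.0) / ln(22.3/4.0) = ln(1.6000) / ln(5.5750)
  = 0.47000 / 1.71829 = 0.27353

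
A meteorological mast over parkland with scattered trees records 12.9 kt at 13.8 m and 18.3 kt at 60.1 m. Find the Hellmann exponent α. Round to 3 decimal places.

Power law: V₂/V₁ = (z₂/z₁)^α ⇒ α = ln(V₂/V₁) / ln(z₂/z₁)
α = ln(18.3/12.9) / ln(60.1/13.8) = ln(1.4186) / ln(4.3551)
  = 0.34967 / 1.47134 = 0.23766

α ≈ 0.238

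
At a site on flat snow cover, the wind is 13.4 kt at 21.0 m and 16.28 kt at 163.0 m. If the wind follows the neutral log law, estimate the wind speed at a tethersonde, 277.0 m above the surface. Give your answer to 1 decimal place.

Log law: V ∝ ln(z/z₀). From the pair, with r = V₁/V₂ = 0.82310,
ln z₀ = (ln z₁ − r·ln z₂)/(1 − r) = (3.0445 − 0.82310×5.0938)/0.17690 = -6.4901 → z₀ = 0.001518 m
V₃ = V₁ · ln(z₃/z₀)/ln(z₁/z₀) = 13.4 × 12.1141/9.5346 = 17.0252 kt

17.0 kt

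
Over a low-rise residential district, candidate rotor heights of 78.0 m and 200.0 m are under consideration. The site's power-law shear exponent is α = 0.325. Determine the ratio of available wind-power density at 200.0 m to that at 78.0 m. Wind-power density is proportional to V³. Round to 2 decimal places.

2.50

Speed ratio: V_B/V_A = (z_B/z_A)^α = (200.0/78.0)^0.325 = (2.5641)^0.325 = 1.35801
Power-density ratio: P_B/P_A = (V_B/V_A)³ = (1.35801)³ = 2.50445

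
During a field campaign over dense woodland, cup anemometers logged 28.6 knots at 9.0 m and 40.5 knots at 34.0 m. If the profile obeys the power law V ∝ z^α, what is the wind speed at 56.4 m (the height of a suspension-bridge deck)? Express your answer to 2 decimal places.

First find α: α = ln(V₂/V₁)/ln(z₂/z₁) = ln(40.5/28.6)/ln(34.0/9.0) = 0.34790/1.32914 = 0.2617
Extrapolate from 34.0 m to 56.4 m: V₃ = 40.5 × (56.4/34.0)^0.2617 = 40.5 × 1.1416 = 46.2367 knots

46.24 knots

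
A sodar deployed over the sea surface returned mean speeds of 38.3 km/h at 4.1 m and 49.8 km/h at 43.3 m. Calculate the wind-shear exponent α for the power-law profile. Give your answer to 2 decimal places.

α ≈ 0.11

Power law: V₂/V₁ = (z₂/z₁)^α ⇒ α = ln(V₂/V₁) / ln(z₂/z₁)
α = ln(49.8/38.3) / ln(43.3/4.1) = ln(1.3003) / ln(10.5610)
  = 0.26257 / 2.35717 = 0.11139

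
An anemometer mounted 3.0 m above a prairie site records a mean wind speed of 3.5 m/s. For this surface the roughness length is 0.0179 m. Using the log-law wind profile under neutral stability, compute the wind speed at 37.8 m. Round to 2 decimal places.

Log law: V(z) ∝ ln(z/z₀), so V₂/V₁ = ln(z₂/z₀) / ln(z₁/z₀).
ln(37.8/0.0179) = 7.6553, ln(3.0/0.0179) = 5.1216
V₂ = 3.5 × 7.6553/5.1216 = 3.5 × 1.4947 = 5.2315 m/s

5.23 m/s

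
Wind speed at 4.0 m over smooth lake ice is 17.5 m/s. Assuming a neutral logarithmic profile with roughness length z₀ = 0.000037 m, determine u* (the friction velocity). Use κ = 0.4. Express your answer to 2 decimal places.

u* ≈ 0.60 m/s

Log law: V(z) = (u*/κ) · ln(z/z₀) ⇒ u* = κ · V / ln(z/z₀)
u* = 0.4 × 17.5 / ln(4.0/0.000037) = 0.4 × 17.5 / 11.5909
   = 7.0000 / 11.5909 = 0.6039 m/s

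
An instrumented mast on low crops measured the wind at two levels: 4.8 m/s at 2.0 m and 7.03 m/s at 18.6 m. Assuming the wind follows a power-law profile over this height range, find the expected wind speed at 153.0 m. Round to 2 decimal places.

First find α: α = ln(V₂/V₁)/ln(z₂/z₁) = ln(7.03/4.8)/ln(18.6/2.0) = 0.38157/2.23001 = 0.1711
Extrapolate from 18.6 m to 153.0 m: V₃ = 7.03 × (153.0/18.6)^0.1711 = 7.03 × 1.4341 = 10.0820 m/s

10.08 m/s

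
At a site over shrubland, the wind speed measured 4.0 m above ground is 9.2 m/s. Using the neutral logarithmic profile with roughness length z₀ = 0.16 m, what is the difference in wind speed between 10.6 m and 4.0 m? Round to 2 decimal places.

Log law: V₂ = V₁ · ln(z₂/z₀)/ln(z₁/z₀) = 9.2 × 4.1934/3.2189 = 11.9854 m/s
ΔV = 11.9854 − 9.2 = 2.7854 m/s

2.79 m/s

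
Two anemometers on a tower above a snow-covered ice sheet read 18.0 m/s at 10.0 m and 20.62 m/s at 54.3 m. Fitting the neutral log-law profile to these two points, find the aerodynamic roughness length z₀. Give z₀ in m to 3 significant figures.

z₀ ≈ 0.0000895 m

Log law: V(z) ∝ ln(z/z₀). With r = V₁/V₂ = 18.0/20.62 = 0.87294,
r · ln(z₂/z₀) = ln(z₁/z₀) ⇒ ln z₀ = (ln z₁ − r·ln z₂)/(1 − r)
ln z₀ = (2.30259 − 0.87294×3.99452) / 0.12706 = -9.3214
z₀ = exp(-9.3214) = 0.00008949 m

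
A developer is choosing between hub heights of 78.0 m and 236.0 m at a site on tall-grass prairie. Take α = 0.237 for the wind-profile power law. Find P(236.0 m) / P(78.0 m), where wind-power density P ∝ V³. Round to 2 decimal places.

2.20

Speed ratio: V_B/V_A = (z_B/z_A)^α = (236.0/78.0)^0.237 = (3.0256)^0.237 = 1.30003
Power-density ratio: P_B/P_A = (V_B/V_A)³ = (1.30003)³ = 2.19716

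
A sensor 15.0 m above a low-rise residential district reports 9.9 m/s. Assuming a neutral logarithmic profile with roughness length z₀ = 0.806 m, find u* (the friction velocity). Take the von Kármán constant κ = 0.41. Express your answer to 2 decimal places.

Log law: V(z) = (u*/κ) · ln(z/z₀) ⇒ u* = κ · V / ln(z/z₀)
u* = 0.41 × 9.9 / ln(15.0/0.806) = 0.41 × 9.9 / 2.9237
   = 4.0590 / 2.9237 = 1.3883 m/s

u* ≈ 1.39 m/s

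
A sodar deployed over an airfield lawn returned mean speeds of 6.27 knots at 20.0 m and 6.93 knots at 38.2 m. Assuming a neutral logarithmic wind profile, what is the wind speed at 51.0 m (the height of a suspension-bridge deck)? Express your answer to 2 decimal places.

Log law: V ∝ ln(z/z₀). From the pair, with r = V₁/V₂ = 0.90476,
ln z₀ = (ln z₁ − r·ln z₂)/(1 − r) = (2.9957 − 0.90476×3.6428)/0.09524 = -3.1517 → z₀ = 0.04278 m
V₃ = V₁ · ln(z₃/z₀)/ln(z₁/z₀) = 6.27 × 7.0836/6.1475 = 7.2247 knots

7.22 knots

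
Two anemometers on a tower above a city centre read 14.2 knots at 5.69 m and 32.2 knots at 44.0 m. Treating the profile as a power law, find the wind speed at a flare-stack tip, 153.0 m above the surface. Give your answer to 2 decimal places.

53.03 knots

First find α: α = ln(V₂/V₁)/ln(z₂/z₁) = ln(32.2/14.2)/ln(44.0/5.69) = 0.81872/2.04548 = 0.4003
Extrapolate from 44.0 m to 153.0 m: V₃ = 32.2 × (153.0/44.0)^0.4003 = 32.2 × 1.6468 = 53.0264 knots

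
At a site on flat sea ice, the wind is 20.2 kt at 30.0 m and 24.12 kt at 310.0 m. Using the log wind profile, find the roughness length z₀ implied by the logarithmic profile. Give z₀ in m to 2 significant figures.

z₀ ≈ 0.00018 m

Log law: V(z) ∝ ln(z/z₀). With r = V₁/V₂ = 20.2/24.12 = 0.83748,
r · ln(z₂/z₀) = ln(z₁/z₀) ⇒ ln z₀ = (ln z₁ − r·ln z₂)/(1 − r)
ln z₀ = (3.40120 − 0.83748×5.73657) / 0.16252 = -8.6331
z₀ = exp(-8.6331) = 0.0001781 m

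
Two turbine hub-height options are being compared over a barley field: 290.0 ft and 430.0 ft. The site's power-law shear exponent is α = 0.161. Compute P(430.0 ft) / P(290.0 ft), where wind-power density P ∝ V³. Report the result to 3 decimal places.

1.210

Speed ratio: V_B/V_A = (z_B/z_A)^α = (430.0/290.0)^0.161 = (1.4828)^0.161 = 1.06547
Power-density ratio: P_B/P_A = (V_B/V_A)³ = (1.06547)³ = 1.20956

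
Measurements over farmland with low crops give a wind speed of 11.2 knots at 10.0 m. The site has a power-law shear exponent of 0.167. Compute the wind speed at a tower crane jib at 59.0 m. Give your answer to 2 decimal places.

15.06 knots

Power-law profile: V₂ = V₁ · (z₂/z₁)^α
V₂ = 11.2 × (59.0/10.0)^0.167 = 11.2 × (5.9000)^0.167
    = 11.2 × 1.3450 = 15.0643 knots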